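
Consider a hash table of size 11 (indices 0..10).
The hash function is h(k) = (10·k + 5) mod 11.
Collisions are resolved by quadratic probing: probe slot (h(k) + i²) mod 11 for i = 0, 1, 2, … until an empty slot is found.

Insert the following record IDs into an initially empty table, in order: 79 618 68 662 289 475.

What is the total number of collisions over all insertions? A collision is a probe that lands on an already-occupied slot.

10

79 hashes to 3; slot 3 is free → place at 3.
618 hashes to 3; 3 taken → place at 4.
68 hashes to 3; 3,4 taken → place at 7.
662 hashes to 3; 3,4,7 taken → place at 1.
289 hashes to 2; slot 2 is free → place at 2.
475 hashes to 3; 3,4,7,1 taken → place at 8.
Table: [., 662, 289, 79, 618, ., ., 68, 475, ., .]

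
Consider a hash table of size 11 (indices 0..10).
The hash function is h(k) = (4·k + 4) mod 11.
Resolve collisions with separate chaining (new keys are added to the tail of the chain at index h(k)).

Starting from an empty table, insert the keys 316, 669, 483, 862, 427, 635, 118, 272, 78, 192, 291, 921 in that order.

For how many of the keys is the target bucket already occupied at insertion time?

6

316 → bucket 3
669 → bucket 7
483 → bucket 0
862 → bucket 9
427 → bucket 7 (collision)
635 → bucket 3 (collision)
118 → bucket 3 (collision)
272 → bucket 3 (collision)
78 → bucket 8
192 → bucket 2
291 → bucket 2 (collision)
921 → bucket 3 (collision)
Final buckets:
0: 483
1: .
2: 192 -> 291
3: 316 -> 635 -> 118 -> 272 -> 921
4: .
5: .
6: .
7: 669 -> 427
8: 78
9: 862
10: .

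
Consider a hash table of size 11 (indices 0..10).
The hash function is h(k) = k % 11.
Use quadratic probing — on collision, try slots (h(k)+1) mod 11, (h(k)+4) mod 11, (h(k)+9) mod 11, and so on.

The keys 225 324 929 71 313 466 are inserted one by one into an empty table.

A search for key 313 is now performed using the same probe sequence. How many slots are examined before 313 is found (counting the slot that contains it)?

Insert 225: h=5, slot 5 empty → index 5.
Insert 324: h=5, slot 5 occupied → index 6.
Insert 929: h=5, slots 5,6 occupied → index 9.
Insert 71: h=5, slots 5,6,9 occupied → index 3.
Insert 313: h=5, slots 5,6,9,3 occupied → index 10.
Insert 466: h=4, slot 4 empty → index 4.
Table: [_, _, _, 71, 466, 225, 324, _, _, 929, 313]
Lookup 313: h=5, probe 5,6,9,3,10 → found at 10.

5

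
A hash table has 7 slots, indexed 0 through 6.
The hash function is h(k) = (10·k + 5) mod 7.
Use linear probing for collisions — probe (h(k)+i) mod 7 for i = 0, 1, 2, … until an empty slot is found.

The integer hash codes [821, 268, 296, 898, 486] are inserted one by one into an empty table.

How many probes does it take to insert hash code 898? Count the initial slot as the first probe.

821 hashes to 4; slot 4 is free → place at 4.
268 hashes to 4; 4 taken → place at 5.
296 hashes to 4; 4,5 taken → place at 6.
898 hashes to 4; 4,5,6 taken → place at 0.
486 hashes to 0; 0 taken → place at 1.
Table: [898, 486, _, _, 821, 268, 296]

4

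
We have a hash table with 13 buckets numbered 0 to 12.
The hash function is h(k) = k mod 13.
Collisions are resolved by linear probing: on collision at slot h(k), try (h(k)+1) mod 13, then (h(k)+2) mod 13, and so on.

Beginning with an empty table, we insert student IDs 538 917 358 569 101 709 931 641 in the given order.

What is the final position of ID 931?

12

538 hashes to 5; slot 5 is free => place at 5.
917 hashes to 7; slot 7 is free => place at 7.
358 hashes to 7; 7 taken => place at 8.
569 hashes to 10; slot 10 is free => place at 10.
101 hashes to 10; 10 taken => place at 11.
709 hashes to 7; 7,8 taken => place at 9.
931 hashes to 8; 8,9,10,11 taken => place at 12.
641 hashes to 4; slot 4 is free => place at 4.
Table: [_, _, _, _, 641, 538, _, 917, 358, 709, 569, 101, 931]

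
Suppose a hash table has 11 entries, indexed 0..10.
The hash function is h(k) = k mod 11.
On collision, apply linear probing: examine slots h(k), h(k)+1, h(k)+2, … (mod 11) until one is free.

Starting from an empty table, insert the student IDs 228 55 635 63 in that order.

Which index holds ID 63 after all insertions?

228 hashes to 8; slot 8 is free → place at 8.
55 hashes to 0; slot 0 is free → place at 0.
635 hashes to 8; 8 taken → place at 9.
63 hashes to 8; 8,9 taken → place at 10.
Table: [55, -, -, -, -, -, -, -, 228, 635, 63]

10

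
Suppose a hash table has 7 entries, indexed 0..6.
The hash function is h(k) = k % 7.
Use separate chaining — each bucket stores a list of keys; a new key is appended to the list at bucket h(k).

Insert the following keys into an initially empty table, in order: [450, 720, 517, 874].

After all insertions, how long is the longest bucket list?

Insert 450: h=2, bucket 2 empty → new chain.
Insert 720: h=6, bucket 6 empty → new chain.
Insert 517: h=6, bucket 6 nonempty → append to chain.
Insert 874: h=6, bucket 6 nonempty → append to chain.
Final buckets:
0: .
1: .
2: 450
3: .
4: .
5: .
6: 720 -> 517 -> 874

3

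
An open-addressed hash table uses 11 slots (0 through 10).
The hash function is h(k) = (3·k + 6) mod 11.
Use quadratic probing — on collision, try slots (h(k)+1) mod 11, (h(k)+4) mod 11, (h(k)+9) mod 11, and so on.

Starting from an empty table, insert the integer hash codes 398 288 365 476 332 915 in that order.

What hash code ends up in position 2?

288

398: h=1 => slot 1
288: h=1, probe 1,2 => slot 2
365: h=1, probe 1,2,5 => slot 5
476: h=4 => slot 4
332: h=1, probe 1,2,5,10 => slot 10
915: h=1, probe 1,2,5,10,6 => slot 6
Table: [∅, 398, 288, ∅, 476, 365, 915, ∅, ∅, ∅, 332]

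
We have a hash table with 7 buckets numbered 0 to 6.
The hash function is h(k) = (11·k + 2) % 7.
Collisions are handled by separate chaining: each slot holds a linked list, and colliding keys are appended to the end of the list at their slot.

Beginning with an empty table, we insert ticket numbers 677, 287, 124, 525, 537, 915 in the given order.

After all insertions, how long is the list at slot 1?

677 -> bucket 1
287 -> bucket 2
124 -> bucket 1 (collision)
525 -> bucket 2 (collision)
537 -> bucket 1 (collision)
915 -> bucket 1 (collision)
Final buckets:
0: -
1: 677 -> 124 -> 537 -> 915
2: 287 -> 525
3: -
4: -
5: -
6: -

4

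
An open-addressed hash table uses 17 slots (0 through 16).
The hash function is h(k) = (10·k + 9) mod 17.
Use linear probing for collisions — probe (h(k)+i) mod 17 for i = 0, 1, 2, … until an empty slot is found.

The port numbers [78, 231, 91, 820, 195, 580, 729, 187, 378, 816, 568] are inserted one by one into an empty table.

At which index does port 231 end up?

78: h=7 => slot 7
231: h=7, probe 7,8 => slot 8
91: h=1 => slot 1
820: h=15 => slot 15
195: h=4 => slot 4
580: h=12 => slot 12
729: h=6 => slot 6
187: h=9 => slot 9
378: h=15, probe 15,16 => slot 16
816: h=9, probe 9,10 => slot 10
568: h=11 => slot 11
Table: [_, 91, _, _, 195, _, 729, 78, 231, 187, 816, 568, 580, _, _, 820, 378]

8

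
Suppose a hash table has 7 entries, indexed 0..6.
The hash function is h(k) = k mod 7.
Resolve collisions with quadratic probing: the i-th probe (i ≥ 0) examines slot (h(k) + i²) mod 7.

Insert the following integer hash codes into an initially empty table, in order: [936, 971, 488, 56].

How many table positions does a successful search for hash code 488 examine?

3

936: h=5 → slot 5
971: h=5, probe 5,6 → slot 6
488: h=5, probe 5,6,2 → slot 2
56: h=0 → slot 0
Table: [56, -, 488, -, -, 936, 971]
Lookup 488: h=5, probe 5,6,2 → found at 2.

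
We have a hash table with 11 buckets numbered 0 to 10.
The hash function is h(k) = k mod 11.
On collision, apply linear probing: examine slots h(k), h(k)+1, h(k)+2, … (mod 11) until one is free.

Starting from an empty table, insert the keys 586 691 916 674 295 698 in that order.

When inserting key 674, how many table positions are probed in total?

3

586 hashes to 3; slot 3 is free → place at 3.
691 hashes to 9; slot 9 is free → place at 9.
916 hashes to 3; 3 taken → place at 4.
674 hashes to 3; 3,4 taken → place at 5.
295 hashes to 9; 9 taken → place at 10.
698 hashes to 5; 5 taken → place at 6.
Table: [—, —, —, 586, 916, 674, 698, —, —, 691, 295]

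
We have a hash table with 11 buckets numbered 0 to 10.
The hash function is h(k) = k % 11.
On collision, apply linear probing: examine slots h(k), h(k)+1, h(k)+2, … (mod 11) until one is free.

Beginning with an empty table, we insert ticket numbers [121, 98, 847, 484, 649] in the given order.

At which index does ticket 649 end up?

121 hashes to 0; slot 0 is free => place at 0.
98 hashes to 10; slot 10 is free => place at 10.
847 hashes to 0; 0 taken => place at 1.
484 hashes to 0; 0,1 taken => place at 2.
649 hashes to 0; 0,1,2 taken => place at 3.
Table: [121, 847, 484, 649, ., ., ., ., ., ., 98]

3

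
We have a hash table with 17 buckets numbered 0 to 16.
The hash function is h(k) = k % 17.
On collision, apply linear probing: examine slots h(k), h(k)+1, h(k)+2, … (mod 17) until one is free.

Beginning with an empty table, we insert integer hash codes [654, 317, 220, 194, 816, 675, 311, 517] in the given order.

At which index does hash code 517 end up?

654 hashes to 8; slot 8 is free -> place at 8.
317 hashes to 11; slot 11 is free -> place at 11.
220 hashes to 16; slot 16 is free -> place at 16.
194 hashes to 7; slot 7 is free -> place at 7.
816 hashes to 0; slot 0 is free -> place at 0.
675 hashes to 12; slot 12 is free -> place at 12.
311 hashes to 5; slot 5 is free -> place at 5.
517 hashes to 7; 7,8 taken -> place at 9.
Table: [816, -, -, -, -, 311, -, 194, 654, 517, -, 317, 675, -, -, -, 220]

9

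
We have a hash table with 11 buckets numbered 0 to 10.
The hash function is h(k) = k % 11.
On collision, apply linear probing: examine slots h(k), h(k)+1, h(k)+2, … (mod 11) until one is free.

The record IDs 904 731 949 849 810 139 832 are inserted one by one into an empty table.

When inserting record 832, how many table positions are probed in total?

3

904 hashes to 2; slot 2 is free -> place at 2.
731 hashes to 5; slot 5 is free -> place at 5.
949 hashes to 3; slot 3 is free -> place at 3.
849 hashes to 2; 2,3 taken -> place at 4.
810 hashes to 7; slot 7 is free -> place at 7.
139 hashes to 7; 7 taken -> place at 8.
832 hashes to 7; 7,8 taken -> place at 9.
Table: [_, _, 904, 949, 849, 731, _, 810, 139, 832, _]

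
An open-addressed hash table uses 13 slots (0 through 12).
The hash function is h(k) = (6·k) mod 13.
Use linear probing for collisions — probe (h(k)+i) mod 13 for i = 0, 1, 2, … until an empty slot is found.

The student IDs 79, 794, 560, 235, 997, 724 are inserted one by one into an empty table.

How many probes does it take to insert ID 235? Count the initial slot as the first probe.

Insert 79: h=6, slot 6 empty => index 6.
Insert 794: h=6, slot 6 occupied => index 7.
Insert 560: h=6, slots 6,7 occupied => index 8.
Insert 235: h=6, slots 6,7,8 occupied => index 9.
Insert 997: h=2, slot 2 empty => index 2.
Insert 724: h=2, slot 2 occupied => index 3.
Table: [., ., 997, 724, ., ., 79, 794, 560, 235, ., ., .]

4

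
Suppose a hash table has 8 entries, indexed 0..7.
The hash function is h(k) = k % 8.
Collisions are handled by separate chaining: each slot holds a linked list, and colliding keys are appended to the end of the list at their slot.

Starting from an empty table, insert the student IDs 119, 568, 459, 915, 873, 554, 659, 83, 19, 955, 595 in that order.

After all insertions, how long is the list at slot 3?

7

Insert 119: h=7, bucket 7 empty -> new chain.
Insert 568: h=0, bucket 0 empty -> new chain.
Insert 459: h=3, bucket 3 empty -> new chain.
Insert 915: h=3, bucket 3 nonempty -> append to chain.
Insert 873: h=1, bucket 1 empty -> new chain.
Insert 554: h=2, bucket 2 empty -> new chain.
Insert 659: h=3, bucket 3 nonempty -> append to chain.
Insert 83: h=3, bucket 3 nonempty -> append to chain.
Insert 19: h=3, bucket 3 nonempty -> append to chain.
Insert 955: h=3, bucket 3 nonempty -> append to chain.
Insert 595: h=3, bucket 3 nonempty -> append to chain.
Final buckets:
0: 568
1: 873
2: 554
3: 459 -> 915 -> 659 -> 83 -> 19 -> 955 -> 595
4: —
5: —
6: —
7: 119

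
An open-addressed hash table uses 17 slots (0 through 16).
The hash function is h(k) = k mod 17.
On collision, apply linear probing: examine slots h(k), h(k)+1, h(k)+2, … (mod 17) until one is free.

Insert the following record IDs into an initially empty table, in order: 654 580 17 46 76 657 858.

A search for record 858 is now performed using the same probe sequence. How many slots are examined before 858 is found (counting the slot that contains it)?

654: h=8 -> slot 8
580: h=2 -> slot 2
17: h=0 -> slot 0
46: h=12 -> slot 12
76: h=8, probe 8,9 -> slot 9
657: h=11 -> slot 11
858: h=8, probe 8,9,10 -> slot 10
Table: [17, ∅, 580, ∅, ∅, ∅, ∅, ∅, 654, 76, 858, 657, 46, ∅, ∅, ∅, ∅]
Lookup 858: h=8, probe 8,9,10 → found at 10.

3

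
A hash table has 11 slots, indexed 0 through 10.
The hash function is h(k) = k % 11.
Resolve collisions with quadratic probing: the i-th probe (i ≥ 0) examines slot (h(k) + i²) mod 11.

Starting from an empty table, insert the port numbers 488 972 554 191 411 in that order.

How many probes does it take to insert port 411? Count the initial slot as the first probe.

488 hashes to 4; slot 4 is free -> place at 4.
972 hashes to 4; 4 taken -> place at 5.
554 hashes to 4; 4,5 taken -> place at 8.
191 hashes to 4; 4,5,8 taken -> place at 2.
411 hashes to 4; 4,5,8,2 taken -> place at 9.
Table: [., ., 191, ., 488, 972, ., ., 554, 411, .]

5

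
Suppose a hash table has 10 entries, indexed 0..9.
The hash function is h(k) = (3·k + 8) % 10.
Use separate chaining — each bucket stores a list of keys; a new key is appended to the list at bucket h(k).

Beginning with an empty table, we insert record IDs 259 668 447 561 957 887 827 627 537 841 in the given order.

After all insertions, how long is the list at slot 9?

6

Insert 259: h=5, bucket 5 empty -> new chain.
Insert 668: h=2, bucket 2 empty -> new chain.
Insert 447: h=9, bucket 9 empty -> new chain.
Insert 561: h=1, bucket 1 empty -> new chain.
Insert 957: h=9, bucket 9 nonempty -> append to chain.
Insert 887: h=9, bucket 9 nonempty -> append to chain.
Insert 827: h=9, bucket 9 nonempty -> append to chain.
Insert 627: h=9, bucket 9 nonempty -> append to chain.
Insert 537: h=9, bucket 9 nonempty -> append to chain.
Insert 841: h=1, bucket 1 nonempty -> append to chain.
Final buckets:
0: ∅
1: 561 -> 841
2: 668
3: ∅
4: ∅
5: 259
6: ∅
7: ∅
8: ∅
9: 447 -> 957 -> 887 -> 827 -> 627 -> 537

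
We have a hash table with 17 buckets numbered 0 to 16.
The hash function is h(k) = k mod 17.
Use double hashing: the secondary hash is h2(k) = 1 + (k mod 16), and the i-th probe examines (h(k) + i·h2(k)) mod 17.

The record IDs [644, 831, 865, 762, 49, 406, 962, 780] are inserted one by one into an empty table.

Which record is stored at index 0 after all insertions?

644 hashes to 15; slot 15 is free -> place at 15.
831 hashes to 15, h2=16; 15 taken -> place at 14.
865 hashes to 15, h2=2; 15 taken -> place at 0.
762 hashes to 14, h2=11; 14 taken -> place at 8.
49 hashes to 15, h2=2; 15,0 taken -> place at 2.
406 hashes to 15, h2=7; 15 taken -> place at 5.
962 hashes to 10; slot 10 is free -> place at 10.
780 hashes to 15, h2=13; 15 taken -> place at 11.
Table: [865, -, 49, -, -, 406, -, -, 762, -, 962, 780, -, -, 831, 644, -]

865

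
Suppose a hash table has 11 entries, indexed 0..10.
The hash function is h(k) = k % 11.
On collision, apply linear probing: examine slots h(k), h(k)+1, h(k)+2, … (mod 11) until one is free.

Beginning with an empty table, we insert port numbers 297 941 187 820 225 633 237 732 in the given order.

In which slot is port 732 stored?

Insert 297: h=0, slot 0 empty → index 0.
Insert 941: h=6, slot 6 empty → index 6.
Insert 187: h=0, slot 0 occupied → index 1.
Insert 820: h=6, slot 6 occupied → index 7.
Insert 225: h=5, slot 5 empty → index 5.
Insert 633: h=6, slots 6,7 occupied → index 8.
Insert 237: h=6, slots 6,7,8 occupied → index 9.
Insert 732: h=6, slots 6,7,8,9 occupied → index 10.
Table: [297, 187, —, —, —, 225, 941, 820, 633, 237, 732]

10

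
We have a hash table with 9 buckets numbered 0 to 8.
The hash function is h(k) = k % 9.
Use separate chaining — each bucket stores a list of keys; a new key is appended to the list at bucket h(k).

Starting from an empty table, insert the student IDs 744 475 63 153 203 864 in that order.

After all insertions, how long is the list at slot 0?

Insert 744: h=6, bucket 6 empty -> new chain.
Insert 475: h=7, bucket 7 empty -> new chain.
Insert 63: h=0, bucket 0 empty -> new chain.
Insert 153: h=0, bucket 0 nonempty -> append to chain.
Insert 203: h=5, bucket 5 empty -> new chain.
Insert 864: h=0, bucket 0 nonempty -> append to chain.
Final buckets:
0: 63 -> 153 -> 864
1: .
2: .
3: .
4: .
5: 203
6: 744
7: 475
8: .

3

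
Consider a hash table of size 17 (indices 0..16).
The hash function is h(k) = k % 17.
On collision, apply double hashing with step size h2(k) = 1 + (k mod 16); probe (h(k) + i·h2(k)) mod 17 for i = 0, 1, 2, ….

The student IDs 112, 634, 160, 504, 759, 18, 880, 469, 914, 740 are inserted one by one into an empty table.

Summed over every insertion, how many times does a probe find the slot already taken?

Insert 112: h=10, slot 10 empty → index 10.
Insert 634: h=5, slot 5 empty → index 5.
Insert 160: h=7, slot 7 empty → index 7.
Insert 504: h=11, slot 11 empty → index 11.
Insert 759: h=11, h2=8, slot 11 occupied → index 2.
Insert 18: h=1, slot 1 empty → index 1.
Insert 880: h=13, slot 13 empty → index 13.
Insert 469: h=10, h2=6, slot 10 occupied → index 16.
Insert 914: h=13, h2=3, slots 13,16,2,5 occupied → index 8.
Insert 740: h=9, slot 9 empty → index 9.
Table: [_, 18, 759, _, _, 634, _, 160, 914, 740, 112, 504, _, 880, _, _, 469]

6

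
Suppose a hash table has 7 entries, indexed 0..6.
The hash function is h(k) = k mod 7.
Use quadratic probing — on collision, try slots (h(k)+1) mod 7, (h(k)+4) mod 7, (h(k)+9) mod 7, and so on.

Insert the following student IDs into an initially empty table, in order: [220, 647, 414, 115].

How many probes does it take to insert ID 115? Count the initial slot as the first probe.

3

Insert 220: h=3, slot 3 empty => index 3.
Insert 647: h=3, slot 3 occupied => index 4.
Insert 414: h=1, slot 1 empty => index 1.
Insert 115: h=3, slots 3,4 occupied => index 0.
Table: [115, 414, -, 220, 647, -, -]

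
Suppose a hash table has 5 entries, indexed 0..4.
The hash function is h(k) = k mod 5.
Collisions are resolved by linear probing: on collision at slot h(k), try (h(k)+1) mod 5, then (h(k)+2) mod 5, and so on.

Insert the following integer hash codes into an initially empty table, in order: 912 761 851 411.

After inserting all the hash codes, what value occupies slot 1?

912 hashes to 2; slot 2 is free -> place at 2.
761 hashes to 1; slot 1 is free -> place at 1.
851 hashes to 1; 1,2 taken -> place at 3.
411 hashes to 1; 1,2,3 taken -> place at 4.
Table: [_, 761, 912, 851, 411]

761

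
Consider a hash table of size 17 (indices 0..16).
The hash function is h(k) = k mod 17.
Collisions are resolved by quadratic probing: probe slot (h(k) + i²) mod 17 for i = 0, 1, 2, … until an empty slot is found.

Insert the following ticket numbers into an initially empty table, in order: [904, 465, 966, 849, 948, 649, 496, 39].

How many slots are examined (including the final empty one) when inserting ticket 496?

904 hashes to 3; slot 3 is free -> place at 3.
465 hashes to 6; slot 6 is free -> place at 6.
966 hashes to 14; slot 14 is free -> place at 14.
849 hashes to 16; slot 16 is free -> place at 16.
948 hashes to 13; slot 13 is free -> place at 13.
649 hashes to 3; 3 taken -> place at 4.
496 hashes to 3; 3,4 taken -> place at 7.
39 hashes to 5; slot 5 is free -> place at 5.
Table: [∅, ∅, ∅, 904, 649, 39, 465, 496, ∅, ∅, ∅, ∅, ∅, 948, 966, ∅, 849]

3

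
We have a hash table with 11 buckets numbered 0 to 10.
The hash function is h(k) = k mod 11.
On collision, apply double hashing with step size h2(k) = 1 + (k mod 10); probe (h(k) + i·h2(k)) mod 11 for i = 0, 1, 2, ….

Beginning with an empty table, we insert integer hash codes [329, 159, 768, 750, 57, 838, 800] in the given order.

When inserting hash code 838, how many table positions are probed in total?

2

329: h=10 → slot 10
159: h=5 → slot 5
768: h=9 → slot 9
750: h=2 → slot 2
57: h=2, h2=8, probe 2,10,7 → slot 7
838: h=2, h2=9, probe 2,0 → slot 0
800: h=8 → slot 8
Table: [838, _, 750, _, _, 159, _, 57, 800, 768, 329]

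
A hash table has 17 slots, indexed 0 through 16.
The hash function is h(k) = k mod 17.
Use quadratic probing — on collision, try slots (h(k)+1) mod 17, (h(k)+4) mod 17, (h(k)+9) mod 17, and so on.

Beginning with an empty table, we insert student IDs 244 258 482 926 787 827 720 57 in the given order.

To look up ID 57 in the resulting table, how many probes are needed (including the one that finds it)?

244 hashes to 6; slot 6 is free -> place at 6.
258 hashes to 3; slot 3 is free -> place at 3.
482 hashes to 6; 6 taken -> place at 7.
926 hashes to 8; slot 8 is free -> place at 8.
787 hashes to 5; slot 5 is free -> place at 5.
827 hashes to 11; slot 11 is free -> place at 11.
720 hashes to 6; 6,7 taken -> place at 10.
57 hashes to 6; 6,7,10 taken -> place at 15.
Table: [—, —, —, 258, —, 787, 244, 482, 926, —, 720, 827, —, —, —, 57, —]
Lookup 57: h=6, probe 6,7,10,15 → found at 15.

4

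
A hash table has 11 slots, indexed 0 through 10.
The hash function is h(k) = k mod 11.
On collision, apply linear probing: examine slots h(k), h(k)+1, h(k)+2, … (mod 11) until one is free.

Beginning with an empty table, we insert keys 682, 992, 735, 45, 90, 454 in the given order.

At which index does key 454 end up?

4

Insert 682: h=0, slot 0 empty => index 0.
Insert 992: h=2, slot 2 empty => index 2.
Insert 735: h=9, slot 9 empty => index 9.
Insert 45: h=1, slot 1 empty => index 1.
Insert 90: h=2, slot 2 occupied => index 3.
Insert 454: h=3, slot 3 occupied => index 4.
Table: [682, 45, 992, 90, 454, ., ., ., ., 735, .]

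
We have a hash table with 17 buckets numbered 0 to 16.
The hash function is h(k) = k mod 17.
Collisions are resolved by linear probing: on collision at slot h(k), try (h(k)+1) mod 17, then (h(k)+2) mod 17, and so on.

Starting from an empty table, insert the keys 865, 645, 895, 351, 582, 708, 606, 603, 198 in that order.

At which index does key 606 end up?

865 hashes to 15; slot 15 is free → place at 15.
645 hashes to 16; slot 16 is free → place at 16.
895 hashes to 11; slot 11 is free → place at 11.
351 hashes to 11; 11 taken → place at 12.
582 hashes to 4; slot 4 is free → place at 4.
708 hashes to 11; 11,12 taken → place at 13.
606 hashes to 11; 11,12,13 taken → place at 14.
603 hashes to 8; slot 8 is free → place at 8.
198 hashes to 11; 11,12,13,14,15,16 taken → place at 0.
Table: [198, _, _, _, 582, _, _, _, 603, _, _, 895, 351, 708, 606, 865, 645]

14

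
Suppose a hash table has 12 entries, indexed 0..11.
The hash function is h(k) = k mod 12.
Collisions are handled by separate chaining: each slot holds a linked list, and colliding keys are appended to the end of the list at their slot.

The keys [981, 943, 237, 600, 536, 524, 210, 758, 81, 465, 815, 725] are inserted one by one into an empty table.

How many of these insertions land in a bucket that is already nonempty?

Insert 981: h=9, bucket 9 empty -> new chain.
Insert 943: h=7, bucket 7 empty -> new chain.
Insert 237: h=9, bucket 9 nonempty -> append to chain.
Insert 600: h=0, bucket 0 empty -> new chain.
Insert 536: h=8, bucket 8 empty -> new chain.
Insert 524: h=8, bucket 8 nonempty -> append to chain.
Insert 210: h=6, bucket 6 empty -> new chain.
Insert 758: h=2, bucket 2 empty -> new chain.
Insert 81: h=9, bucket 9 nonempty -> append to chain.
Insert 465: h=9, bucket 9 nonempty -> append to chain.
Insert 815: h=11, bucket 11 empty -> new chain.
Insert 725: h=5, bucket 5 empty -> new chain.
Final buckets:
0: 600
1: _
2: 758
3: _
4: _
5: 725
6: 210
7: 943
8: 536 -> 524
9: 981 -> 237 -> 81 -> 465
10: _
11: 815

4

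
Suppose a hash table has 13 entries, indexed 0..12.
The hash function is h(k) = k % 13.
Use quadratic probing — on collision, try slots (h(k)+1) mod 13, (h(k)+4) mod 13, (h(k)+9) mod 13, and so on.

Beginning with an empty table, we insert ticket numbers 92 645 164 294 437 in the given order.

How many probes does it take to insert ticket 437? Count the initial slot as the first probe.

4

92 hashes to 1; slot 1 is free → place at 1.
645 hashes to 8; slot 8 is free → place at 8.
164 hashes to 8; 8 taken → place at 9.
294 hashes to 8; 8,9 taken → place at 12.
437 hashes to 8; 8,9,12 taken → place at 4.
Table: [∅, 92, ∅, ∅, 437, ∅, ∅, ∅, 645, 164, ∅, ∅, 294]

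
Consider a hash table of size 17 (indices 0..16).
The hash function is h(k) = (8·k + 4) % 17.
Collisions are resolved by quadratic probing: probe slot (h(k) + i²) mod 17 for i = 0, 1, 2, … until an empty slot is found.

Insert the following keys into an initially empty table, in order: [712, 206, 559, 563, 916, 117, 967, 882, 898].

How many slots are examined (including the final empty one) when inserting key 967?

6

Insert 712: h=5, slot 5 empty => index 5.
Insert 206: h=3, slot 3 empty => index 3.
Insert 559: h=5, slot 5 occupied => index 6.
Insert 563: h=3, slot 3 occupied => index 4.
Insert 916: h=5, slots 5,6 occupied => index 9.
Insert 117: h=5, slots 5,6,9 occupied => index 14.
Insert 967: h=5, slots 5,6,9,14,4 occupied => index 13.
Insert 882: h=5, slots 5,6,9,14,4,13 occupied => index 7.
Insert 898: h=14, slot 14 occupied => index 15.
Table: [., ., ., 206, 563, 712, 559, 882, ., 916, ., ., ., 967, 117, 898, .]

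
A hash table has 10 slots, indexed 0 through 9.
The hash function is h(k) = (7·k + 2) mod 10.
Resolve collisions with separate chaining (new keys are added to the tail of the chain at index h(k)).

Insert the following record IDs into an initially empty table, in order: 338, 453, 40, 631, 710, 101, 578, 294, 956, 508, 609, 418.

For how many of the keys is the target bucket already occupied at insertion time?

Insert 338: h=8, bucket 8 empty → new chain.
Insert 453: h=3, bucket 3 empty → new chain.
Insert 40: h=2, bucket 2 empty → new chain.
Insert 631: h=9, bucket 9 empty → new chain.
Insert 710: h=2, bucket 2 nonempty → append to chain.
Insert 101: h=9, bucket 9 nonempty → append to chain.
Insert 578: h=8, bucket 8 nonempty → append to chain.
Insert 294: h=0, bucket 0 empty → new chain.
Insert 956: h=4, bucket 4 empty → new chain.
Insert 508: h=8, bucket 8 nonempty → append to chain.
Insert 609: h=5, bucket 5 empty → new chain.
Insert 418: h=8, bucket 8 nonempty → append to chain.
Final buckets:
0: 294
1: -
2: 40 -> 710
3: 453
4: 956
5: 609
6: -
7: -
8: 338 -> 578 -> 508 -> 418
9: 631 -> 101

5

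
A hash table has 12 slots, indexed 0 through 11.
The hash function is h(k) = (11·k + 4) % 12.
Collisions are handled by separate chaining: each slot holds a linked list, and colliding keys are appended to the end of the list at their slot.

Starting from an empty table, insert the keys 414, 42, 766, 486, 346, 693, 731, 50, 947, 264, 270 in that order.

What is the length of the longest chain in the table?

Insert 414: h=10, bucket 10 empty -> new chain.
Insert 42: h=10, bucket 10 nonempty -> append to chain.
Insert 766: h=6, bucket 6 empty -> new chain.
Insert 486: h=10, bucket 10 nonempty -> append to chain.
Insert 346: h=6, bucket 6 nonempty -> append to chain.
Insert 693: h=7, bucket 7 empty -> new chain.
Insert 731: h=5, bucket 5 empty -> new chain.
Insert 50: h=2, bucket 2 empty -> new chain.
Insert 947: h=5, bucket 5 nonempty -> append to chain.
Insert 264: h=4, bucket 4 empty -> new chain.
Insert 270: h=10, bucket 10 nonempty -> append to chain.
Final buckets:
0: ∅
1: ∅
2: 50
3: ∅
4: 264
5: 731 -> 947
6: 766 -> 346
7: 693
8: ∅
9: ∅
10: 414 -> 42 -> 486 -> 270
11: ∅

4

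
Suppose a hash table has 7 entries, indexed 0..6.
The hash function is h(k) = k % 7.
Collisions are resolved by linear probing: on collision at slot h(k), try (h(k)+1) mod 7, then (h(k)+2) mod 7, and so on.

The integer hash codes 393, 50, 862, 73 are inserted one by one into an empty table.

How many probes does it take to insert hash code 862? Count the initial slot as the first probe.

3

Insert 393: h=1, slot 1 empty => index 1.
Insert 50: h=1, slot 1 occupied => index 2.
Insert 862: h=1, slots 1,2 occupied => index 3.
Insert 73: h=3, slot 3 occupied => index 4.
Table: [∅, 393, 50, 862, 73, ∅, ∅]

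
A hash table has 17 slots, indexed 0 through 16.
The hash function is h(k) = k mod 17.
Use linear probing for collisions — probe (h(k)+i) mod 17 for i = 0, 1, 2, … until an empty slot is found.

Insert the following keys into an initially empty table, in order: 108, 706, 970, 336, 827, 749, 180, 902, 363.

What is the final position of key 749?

108 hashes to 6; slot 6 is free -> place at 6.
706 hashes to 9; slot 9 is free -> place at 9.
970 hashes to 1; slot 1 is free -> place at 1.
336 hashes to 13; slot 13 is free -> place at 13.
827 hashes to 11; slot 11 is free -> place at 11.
749 hashes to 1; 1 taken -> place at 2.
180 hashes to 10; slot 10 is free -> place at 10.
902 hashes to 1; 1,2 taken -> place at 3.
363 hashes to 6; 6 taken -> place at 7.
Table: [_, 970, 749, 902, _, _, 108, 363, _, 706, 180, 827, _, 336, _, _, _]

2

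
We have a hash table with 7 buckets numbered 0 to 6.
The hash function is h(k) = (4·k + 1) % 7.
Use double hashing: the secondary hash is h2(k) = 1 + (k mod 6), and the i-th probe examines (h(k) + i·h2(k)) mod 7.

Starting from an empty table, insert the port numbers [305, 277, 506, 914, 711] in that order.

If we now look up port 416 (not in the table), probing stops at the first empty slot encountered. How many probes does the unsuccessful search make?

4

Insert 305: h=3, slot 3 empty => index 3.
Insert 277: h=3, h2=2, slot 3 occupied => index 5.
Insert 506: h=2, slot 2 empty => index 2.
Insert 914: h=3, h2=3, slot 3 occupied => index 6.
Insert 711: h=3, h2=4, slot 3 occupied => index 0.
Table: [711, -, 506, 305, -, 277, 914]
Lookup 416: h=6, h2=3, probe 6,2,5,1 → slot 1 empty, not found.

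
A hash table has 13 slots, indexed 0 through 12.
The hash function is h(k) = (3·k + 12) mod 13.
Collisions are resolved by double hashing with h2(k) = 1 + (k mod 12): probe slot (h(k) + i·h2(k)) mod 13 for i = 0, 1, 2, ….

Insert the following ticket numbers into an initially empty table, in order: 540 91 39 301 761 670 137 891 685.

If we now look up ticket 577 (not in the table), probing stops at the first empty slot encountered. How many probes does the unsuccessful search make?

5

540: h=7 → slot 7
91: h=12 → slot 12
39: h=12, h2=4, probe 12,3 → slot 3
301: h=5 → slot 5
761: h=7, h2=6, probe 7,0 → slot 0
670: h=7, h2=11, probe 7,5,3,1 → slot 1
137: h=7, h2=6, probe 7,0,6 → slot 6
891: h=7, h2=4, probe 7,11 → slot 11
685: h=0, h2=2, probe 0,2 → slot 2
Table: [761, 670, 685, 39, ., 301, 137, 540, ., ., ., 891, 91]
Lookup 577: h=1, h2=2, probe 1,3,5,7,9 → slot 9 empty, not found.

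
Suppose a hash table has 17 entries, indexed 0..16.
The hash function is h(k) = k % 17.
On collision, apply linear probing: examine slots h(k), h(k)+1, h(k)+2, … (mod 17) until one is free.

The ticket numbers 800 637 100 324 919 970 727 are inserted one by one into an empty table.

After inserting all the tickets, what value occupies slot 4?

970

Insert 800: h=1, slot 1 empty => index 1.
Insert 637: h=8, slot 8 empty => index 8.
Insert 100: h=15, slot 15 empty => index 15.
Insert 324: h=1, slot 1 occupied => index 2.
Insert 919: h=1, slots 1,2 occupied => index 3.
Insert 970: h=1, slots 1,2,3 occupied => index 4.
Insert 727: h=13, slot 13 empty => index 13.
Table: [_, 800, 324, 919, 970, _, _, _, 637, _, _, _, _, 727, _, 100, _]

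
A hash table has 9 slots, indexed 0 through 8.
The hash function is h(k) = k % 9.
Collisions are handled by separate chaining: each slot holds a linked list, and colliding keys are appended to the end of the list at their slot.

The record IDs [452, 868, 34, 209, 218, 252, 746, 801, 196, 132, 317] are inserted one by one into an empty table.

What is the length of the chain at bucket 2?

452 -> bucket 2
868 -> bucket 4
34 -> bucket 7
209 -> bucket 2 (collision)
218 -> bucket 2 (collision)
252 -> bucket 0
746 -> bucket 8
801 -> bucket 0 (collision)
196 -> bucket 7 (collision)
132 -> bucket 6
317 -> bucket 2 (collision)
Final buckets:
0: 252 -> 801
1: -
2: 452 -> 209 -> 218 -> 317
3: -
4: 868
5: -
6: 132
7: 34 -> 196
8: 746

4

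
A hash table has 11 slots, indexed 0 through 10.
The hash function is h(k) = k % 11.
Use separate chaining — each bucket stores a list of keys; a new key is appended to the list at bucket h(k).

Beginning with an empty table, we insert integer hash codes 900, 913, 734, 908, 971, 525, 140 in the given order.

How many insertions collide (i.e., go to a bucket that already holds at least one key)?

900 → bucket 9
913 → bucket 0
734 → bucket 8
908 → bucket 6
971 → bucket 3
525 → bucket 8 (collision)
140 → bucket 8 (collision)
Final buckets:
0: 913
1: .
2: .
3: 971
4: .
5: .
6: 908
7: .
8: 734 -> 525 -> 140
9: 900
10: .

2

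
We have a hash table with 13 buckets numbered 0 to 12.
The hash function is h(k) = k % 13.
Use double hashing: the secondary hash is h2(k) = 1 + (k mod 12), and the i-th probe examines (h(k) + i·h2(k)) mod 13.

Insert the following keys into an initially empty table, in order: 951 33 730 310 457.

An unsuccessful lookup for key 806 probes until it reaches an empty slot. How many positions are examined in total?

951 hashes to 2; slot 2 is free → place at 2.
33 hashes to 7; slot 7 is free → place at 7.
730 hashes to 2, h2=11; 2 taken → place at 0.
310 hashes to 11; slot 11 is free → place at 11.
457 hashes to 2, h2=2; 2 taken → place at 4.
Table: [730, ., 951, ., 457, ., ., 33, ., ., ., 310, .]
Lookup 806: h=0, h2=3, probe 0,3 → slot 3 empty, not found.

2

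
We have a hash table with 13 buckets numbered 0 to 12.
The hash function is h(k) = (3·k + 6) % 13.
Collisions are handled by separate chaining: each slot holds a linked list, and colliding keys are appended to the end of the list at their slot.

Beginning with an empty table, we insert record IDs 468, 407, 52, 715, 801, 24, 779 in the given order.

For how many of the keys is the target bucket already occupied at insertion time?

Insert 468: h=6, bucket 6 empty -> new chain.
Insert 407: h=5, bucket 5 empty -> new chain.
Insert 52: h=6, bucket 6 nonempty -> append to chain.
Insert 715: h=6, bucket 6 nonempty -> append to chain.
Insert 801: h=4, bucket 4 empty -> new chain.
Insert 24: h=0, bucket 0 empty -> new chain.
Insert 779: h=3, bucket 3 empty -> new chain.
Final buckets:
0: 24
1: .
2: .
3: 779
4: 801
5: 407
6: 468 -> 52 -> 715
7: .
8: .
9: .
10: .
11: .
12: .

2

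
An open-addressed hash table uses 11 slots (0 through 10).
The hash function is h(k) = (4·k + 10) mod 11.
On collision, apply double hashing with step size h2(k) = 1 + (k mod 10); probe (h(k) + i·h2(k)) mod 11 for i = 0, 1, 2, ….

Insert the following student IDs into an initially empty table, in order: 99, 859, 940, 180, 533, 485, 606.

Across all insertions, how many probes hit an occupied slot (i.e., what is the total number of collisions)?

4

99 hashes to 10; slot 10 is free -> place at 10.
859 hashes to 3; slot 3 is free -> place at 3.
940 hashes to 8; slot 8 is free -> place at 8.
180 hashes to 4; slot 4 is free -> place at 4.
533 hashes to 8, h2=4; 8 taken -> place at 1.
485 hashes to 3, h2=6; 3 taken -> place at 9.
606 hashes to 3, h2=7; 3,10 taken -> place at 6.
Table: [-, 533, -, 859, 180, -, 606, -, 940, 485, 99]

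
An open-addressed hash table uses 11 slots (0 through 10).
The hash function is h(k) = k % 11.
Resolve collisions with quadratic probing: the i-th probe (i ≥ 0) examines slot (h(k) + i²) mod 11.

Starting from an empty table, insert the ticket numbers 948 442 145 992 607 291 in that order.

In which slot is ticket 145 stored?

948: h=2 => slot 2
442: h=2, probe 2,3 => slot 3
145: h=2, probe 2,3,6 => slot 6
992: h=2, probe 2,3,6,0 => slot 0
607: h=2, probe 2,3,6,0,7 => slot 7
291: h=5 => slot 5
Table: [992, ∅, 948, 442, ∅, 291, 145, 607, ∅, ∅, ∅]

6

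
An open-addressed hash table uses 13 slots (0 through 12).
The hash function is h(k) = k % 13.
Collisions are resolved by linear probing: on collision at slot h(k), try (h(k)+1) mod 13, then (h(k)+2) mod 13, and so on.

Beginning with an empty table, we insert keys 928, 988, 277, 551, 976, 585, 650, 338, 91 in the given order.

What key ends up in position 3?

650

928: h=5 → slot 5
988: h=0 → slot 0
277: h=4 → slot 4
551: h=5, probe 5,6 → slot 6
976: h=1 → slot 1
585: h=0, probe 0,1,2 → slot 2
650: h=0, probe 0,1,2,3 → slot 3
338: h=0, probe 0,1,2,3,4,5,6,7 → slot 7
91: h=0, probe 0,1,2,3,4,5,6,7,8 → slot 8
Table: [988, 976, 585, 650, 277, 928, 551, 338, 91, —, —, —, —]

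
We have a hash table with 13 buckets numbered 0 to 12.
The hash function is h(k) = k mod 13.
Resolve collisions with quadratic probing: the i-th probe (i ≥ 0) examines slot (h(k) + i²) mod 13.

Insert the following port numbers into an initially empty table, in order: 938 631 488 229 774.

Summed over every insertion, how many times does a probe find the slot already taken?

4

938: h=2 => slot 2
631: h=7 => slot 7
488: h=7, probe 7,8 => slot 8
229: h=8, probe 8,9 => slot 9
774: h=7, probe 7,8,11 => slot 11
Table: [∅, ∅, 938, ∅, ∅, ∅, ∅, 631, 488, 229, ∅, 774, ∅]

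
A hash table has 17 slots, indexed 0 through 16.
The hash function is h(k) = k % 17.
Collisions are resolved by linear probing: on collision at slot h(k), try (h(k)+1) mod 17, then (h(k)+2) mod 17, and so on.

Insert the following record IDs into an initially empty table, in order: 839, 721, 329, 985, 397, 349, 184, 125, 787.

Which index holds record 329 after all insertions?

8

839 hashes to 6; slot 6 is free → place at 6.
721 hashes to 7; slot 7 is free → place at 7.
329 hashes to 6; 6,7 taken → place at 8.
985 hashes to 16; slot 16 is free → place at 16.
397 hashes to 6; 6,7,8 taken → place at 9.
349 hashes to 9; 9 taken → place at 10.
184 hashes to 14; slot 14 is free → place at 14.
125 hashes to 6; 6,7,8,9,10 taken → place at 11.
787 hashes to 5; slot 5 is free → place at 5.
Table: [-, -, -, -, -, 787, 839, 721, 329, 397, 349, 125, -, -, 184, -, 985]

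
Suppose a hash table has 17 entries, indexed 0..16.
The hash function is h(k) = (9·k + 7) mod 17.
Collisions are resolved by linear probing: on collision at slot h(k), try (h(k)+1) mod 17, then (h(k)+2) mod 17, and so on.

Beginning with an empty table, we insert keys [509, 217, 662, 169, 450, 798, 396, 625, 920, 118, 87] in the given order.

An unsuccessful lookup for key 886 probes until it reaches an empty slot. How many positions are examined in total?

3

509 hashes to 15; slot 15 is free → place at 15.
217 hashes to 5; slot 5 is free → place at 5.
662 hashes to 15; 15 taken → place at 16.
169 hashes to 15; 15,16 taken → place at 0.
450 hashes to 11; slot 11 is free → place at 11.
798 hashes to 15; 15,16,0 taken → place at 1.
396 hashes to 1; 1 taken → place at 2.
625 hashes to 5; 5 taken → place at 6.
920 hashes to 8; slot 8 is free → place at 8.
118 hashes to 15; 15,16,0,1,2 taken → place at 3.
87 hashes to 8; 8 taken → place at 9.
Table: [169, 798, 396, 118, _, 217, 625, _, 920, 87, _, 450, _, _, _, 509, 662]
Lookup 886: h=8, probe 8,9,10 → slot 10 empty, not found.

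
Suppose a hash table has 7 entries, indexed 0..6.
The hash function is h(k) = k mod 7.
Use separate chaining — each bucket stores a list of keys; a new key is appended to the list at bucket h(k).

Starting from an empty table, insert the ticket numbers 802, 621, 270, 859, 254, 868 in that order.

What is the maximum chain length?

Insert 802: h=4, bucket 4 empty → new chain.
Insert 621: h=5, bucket 5 empty → new chain.
Insert 270: h=4, bucket 4 nonempty → append to chain.
Insert 859: h=5, bucket 5 nonempty → append to chain.
Insert 254: h=2, bucket 2 empty → new chain.
Insert 868: h=0, bucket 0 empty → new chain.
Final buckets:
0: 868
1: .
2: 254
3: .
4: 802 -> 270
5: 621 -> 859
6: .

2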